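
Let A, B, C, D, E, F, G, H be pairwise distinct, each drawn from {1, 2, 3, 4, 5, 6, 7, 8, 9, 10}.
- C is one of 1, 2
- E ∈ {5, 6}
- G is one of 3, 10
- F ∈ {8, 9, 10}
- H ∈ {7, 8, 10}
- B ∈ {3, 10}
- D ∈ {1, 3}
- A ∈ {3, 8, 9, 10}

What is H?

The 2 variables B and G are confined to {3, 10}, which locks those values in; drop them from A, D, F, H.
D must be 1 (only option left). Strike 1 from C.
That leaves C = 2.
The 2 variables A and F are confined to {8, 9}, which locks those values in; drop them from H.
So H = 7.

7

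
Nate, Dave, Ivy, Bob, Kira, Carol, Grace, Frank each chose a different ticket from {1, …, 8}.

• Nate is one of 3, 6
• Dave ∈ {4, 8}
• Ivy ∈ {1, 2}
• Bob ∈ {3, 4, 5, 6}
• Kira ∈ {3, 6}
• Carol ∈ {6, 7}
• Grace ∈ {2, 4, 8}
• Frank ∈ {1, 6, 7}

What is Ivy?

2

Among the 8 variables, 5 fits only Bob (and all 8 values in {1, 2, 3, 4, 5, 6, 7, 8} must be used), so Bob = 5.
Nate and Kira share exactly the 2 values {3, 6}; by pigeonhole those values go to them, so strike 3, 6 from Carol, Frank.
That leaves Carol = 7. Strike 7 from Frank.
Frank's domain is down to {1}, so Frank = 1. Remove 1 from Ivy.
So Ivy = 2.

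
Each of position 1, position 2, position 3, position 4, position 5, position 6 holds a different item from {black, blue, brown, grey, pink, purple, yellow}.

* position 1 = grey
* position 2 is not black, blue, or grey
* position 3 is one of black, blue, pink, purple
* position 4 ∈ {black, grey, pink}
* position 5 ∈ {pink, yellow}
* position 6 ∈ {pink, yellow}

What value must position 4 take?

position 1's domain is down to {grey}, so position 1 = grey. So position 4 can't be grey.
The 2 variables position 5 and position 6 are confined to {pink, yellow}, which locks those values in; drop them from position 2, position 3, position 4.
So position 4 = black.

black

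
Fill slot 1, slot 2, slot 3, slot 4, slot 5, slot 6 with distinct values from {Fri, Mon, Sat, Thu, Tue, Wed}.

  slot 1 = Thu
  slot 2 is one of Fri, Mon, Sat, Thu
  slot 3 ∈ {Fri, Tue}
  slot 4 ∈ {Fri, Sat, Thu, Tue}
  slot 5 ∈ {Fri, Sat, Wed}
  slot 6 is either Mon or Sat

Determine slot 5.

Wed

slot 1's domain is down to {Thu}, so slot 1 = Thu. Strike Thu from slot 2, slot 4.
The 5 still-open variables together cover exactly {Fri, Mon, Sat, Tue, Wed} — 5 values for 5 variables — and Wed appears only in slot 5's list, so slot 5 = Wed.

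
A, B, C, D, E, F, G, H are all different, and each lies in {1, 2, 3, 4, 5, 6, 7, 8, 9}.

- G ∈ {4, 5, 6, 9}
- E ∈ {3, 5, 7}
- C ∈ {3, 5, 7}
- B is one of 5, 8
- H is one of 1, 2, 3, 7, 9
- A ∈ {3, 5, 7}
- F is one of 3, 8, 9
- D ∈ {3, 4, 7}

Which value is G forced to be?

A, C, E share exactly the 3 values {3, 5, 7}; by pigeonhole those values go to them, so strike 3, 5, 7 from B, D, F, G, H.
B must be 8 (only option left). Eliminate 8 elsewhere: F.
That leaves D = 4. Remove 4 from G.
F has just one choice, so F = 9. Strike 9 from G, H.
So G = 6.

6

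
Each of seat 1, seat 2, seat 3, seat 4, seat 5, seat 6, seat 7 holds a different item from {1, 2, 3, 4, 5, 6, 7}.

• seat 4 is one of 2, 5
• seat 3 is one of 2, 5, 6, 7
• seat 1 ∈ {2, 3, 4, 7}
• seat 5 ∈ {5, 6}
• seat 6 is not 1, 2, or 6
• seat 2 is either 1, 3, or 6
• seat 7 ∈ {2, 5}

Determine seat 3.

7

The 7 variables together cover exactly {1, 2, 3, 4, 5, 6, 7} — 7 values for 7 variables — and 1 appears only in seat 2's list, so seat 2 = 1.
The 2 variables seat 4 and seat 7 are confined to {2, 5}, which locks those values in; drop them from seat 1, seat 3, seat 5, seat 6.
seat 5 has just one choice, so seat 5 = 6. Strike 6 from seat 3.
So seat 3 = 7.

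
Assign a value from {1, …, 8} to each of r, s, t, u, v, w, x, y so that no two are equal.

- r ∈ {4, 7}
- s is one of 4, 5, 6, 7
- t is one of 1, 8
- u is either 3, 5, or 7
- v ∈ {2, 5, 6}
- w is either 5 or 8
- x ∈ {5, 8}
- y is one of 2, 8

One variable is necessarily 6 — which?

Among the 8 variables, 1 fits only t (and all 8 values in {1, 2, 3, 4, 5, 6, 7, 8} must be used), so t = 1.
The 7 still-open variables together cover exactly {2, 3, 4, 5, 6, 7, 8} — 7 values for 7 variables — and 3 appears only in u's list, so u = 3.
w and x between them cover only {5, 8} — a naked pair. Remove those values from s, v, y.
That leaves y = 2. Strike 2 from v.
So 6 goes to v.

v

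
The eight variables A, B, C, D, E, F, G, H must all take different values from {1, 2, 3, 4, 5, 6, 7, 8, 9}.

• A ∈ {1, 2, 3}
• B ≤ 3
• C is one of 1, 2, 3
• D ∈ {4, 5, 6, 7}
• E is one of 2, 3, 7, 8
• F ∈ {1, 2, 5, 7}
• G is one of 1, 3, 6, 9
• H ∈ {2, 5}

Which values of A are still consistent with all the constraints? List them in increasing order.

A, B, C between them cover only {1, 2, 3} — a naked triple. Remove those values from E, F, G, H.
H must be 5 (only option left). Strike 5 from D, F.
F must be 7 (only option left). Remove 7 from D, E.
E has just one choice, so E = 8.
No further eliminations apply; A can still be any of 1, 2, 3.

1, 2, 3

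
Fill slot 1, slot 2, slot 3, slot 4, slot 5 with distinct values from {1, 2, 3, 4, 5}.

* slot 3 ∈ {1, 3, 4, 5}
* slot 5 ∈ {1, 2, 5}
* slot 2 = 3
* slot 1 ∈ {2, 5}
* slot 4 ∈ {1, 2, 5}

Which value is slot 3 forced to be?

4

slot 2 has just one choice, so slot 2 = 3. Remove 3 from slot 3.
The 4 still-open variables draw from only 4 values {1, 2, 4, 5}, so each is used; only slot 3 can be 4, hence slot 3 = 4.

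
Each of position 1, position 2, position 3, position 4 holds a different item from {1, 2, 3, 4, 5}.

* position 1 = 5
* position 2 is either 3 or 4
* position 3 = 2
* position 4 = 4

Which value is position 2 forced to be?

position 1's domain is down to {5}, so position 1 = 5.
position 3 must be 2 (only option left).
position 4 has just one choice, so position 4 = 4. Strike 4 from position 2.
So position 2 = 3.

3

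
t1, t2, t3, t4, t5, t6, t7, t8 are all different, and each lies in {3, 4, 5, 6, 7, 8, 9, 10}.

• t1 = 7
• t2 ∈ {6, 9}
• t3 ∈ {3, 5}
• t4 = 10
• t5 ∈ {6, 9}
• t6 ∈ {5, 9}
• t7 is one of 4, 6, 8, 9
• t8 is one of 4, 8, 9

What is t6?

t1 must be 7 (only option left).
t4 must be 10 (only option left).
The 6 still-open variables together cover exactly {3, 4, 5, 6, 8, 9} — 6 values for 6 variables — and 3 appears only in t3's list, so t3 = 3.
The 5 still-open variables draw from only 5 values {4, 5, 6, 8, 9}, so each is used; only t6 can be 5, hence t6 = 5.

5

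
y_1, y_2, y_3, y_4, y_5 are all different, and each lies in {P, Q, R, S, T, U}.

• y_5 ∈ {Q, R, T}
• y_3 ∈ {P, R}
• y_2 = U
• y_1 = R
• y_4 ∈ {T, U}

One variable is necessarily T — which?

y_1 has just one choice, so y_1 = R. Eliminate R elsewhere: y_3, y_5.
y_2's domain is down to {U}, so y_2 = U. So y_4 can't be U.
So T goes to y_4.

y_4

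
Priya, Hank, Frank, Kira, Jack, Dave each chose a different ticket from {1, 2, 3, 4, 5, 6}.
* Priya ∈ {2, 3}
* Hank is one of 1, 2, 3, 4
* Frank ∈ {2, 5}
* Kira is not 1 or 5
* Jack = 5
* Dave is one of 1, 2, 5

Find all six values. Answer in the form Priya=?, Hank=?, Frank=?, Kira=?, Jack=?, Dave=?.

Priya=3, Hank=4, Frank=2, Kira=6, Jack=5, Dave=1

Jack has just one choice, so Jack = 5. Remove 5 from Frank, Dave.
That leaves Frank = 2. So Priya, Hank, Kira, Dave can't be 2.
Dave has just one choice, so Dave = 1. Remove 1 from Hank.
Priya's domain is down to {3}, so Priya = 3. Strike 3 from Hank, Kira.
Hank's domain is down to {4}, so Hank = 4. Eliminate 4 elsewhere: Kira.
Kira has just one choice, so Kira = 6.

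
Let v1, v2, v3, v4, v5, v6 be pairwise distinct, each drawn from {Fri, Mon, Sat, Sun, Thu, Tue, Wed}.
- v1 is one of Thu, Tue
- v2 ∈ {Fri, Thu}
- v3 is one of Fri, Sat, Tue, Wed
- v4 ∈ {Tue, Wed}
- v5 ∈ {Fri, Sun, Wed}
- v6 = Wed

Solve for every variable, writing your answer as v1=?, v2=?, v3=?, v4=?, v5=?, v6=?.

v1=Thu, v2=Fri, v3=Sat, v4=Tue, v5=Sun, v6=Wed

v6 has just one choice, so v6 = Wed. Eliminate Wed elsewhere: v3, v4, v5.
That leaves v4 = Tue. Strike Tue from v1, v3.
v1 must be Thu (only option left). So v2 can't be Thu.
That leaves v2 = Fri. Eliminate Fri elsewhere: v3, v5.
v3's domain is down to {Sat}, so v3 = Sat.
v5 has just one choice, so v5 = Sun.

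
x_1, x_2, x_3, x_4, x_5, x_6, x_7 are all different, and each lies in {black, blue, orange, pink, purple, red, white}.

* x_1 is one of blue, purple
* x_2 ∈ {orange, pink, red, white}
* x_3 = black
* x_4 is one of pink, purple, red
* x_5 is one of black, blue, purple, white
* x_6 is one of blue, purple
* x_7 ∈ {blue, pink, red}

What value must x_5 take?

white

x_3 has just one choice, so x_3 = black. Strike black from x_5.
The 6 still-open variables draw from only 6 values {blue, orange, pink, purple, red, white}, so each is used; only x_2 can be orange, hence x_2 = orange.
The 5 still-open variables draw from only 5 values {blue, pink, purple, red, white}, so each is used; only x_5 can be white, hence x_5 = white.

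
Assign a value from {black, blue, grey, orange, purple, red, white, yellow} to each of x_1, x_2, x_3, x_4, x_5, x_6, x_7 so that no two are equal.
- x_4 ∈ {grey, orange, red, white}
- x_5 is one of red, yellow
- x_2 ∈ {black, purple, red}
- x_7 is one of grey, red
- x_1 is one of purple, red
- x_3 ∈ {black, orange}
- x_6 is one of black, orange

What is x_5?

The 7 variables draw from only 7 values {black, grey, orange, purple, red, white, yellow}, so each is used; only x_4 can be white, hence x_4 = white.
The 6 still-open variables together cover exactly {black, grey, orange, purple, red, yellow} — 6 values for 6 variables — and grey appears only in x_7's list, so x_7 = grey.
The 5 still-open variables together cover exactly {black, orange, purple, red, yellow} — 5 values for 5 variables — and yellow appears only in x_5's list, so x_5 = yellow.

yellow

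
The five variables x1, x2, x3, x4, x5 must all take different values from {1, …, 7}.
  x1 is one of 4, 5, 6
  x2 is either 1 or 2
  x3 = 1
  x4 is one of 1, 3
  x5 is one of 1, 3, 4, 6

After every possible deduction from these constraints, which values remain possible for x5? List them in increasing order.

4, 6

x3 must be 1 (only option left). Eliminate 1 elsewhere: x2, x4, x5.
x4 has just one choice, so x4 = 3. Eliminate 3 elsewhere: x5.
That leaves x2 = 2.
No further eliminations apply; x5 can still be any of 4, 6.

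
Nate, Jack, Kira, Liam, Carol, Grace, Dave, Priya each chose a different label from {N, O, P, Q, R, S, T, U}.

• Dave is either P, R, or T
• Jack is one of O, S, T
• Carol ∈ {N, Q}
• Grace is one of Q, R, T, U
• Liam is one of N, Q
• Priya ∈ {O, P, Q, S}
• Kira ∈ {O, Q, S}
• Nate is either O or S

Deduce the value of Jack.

T

The 8 variables draw from only 8 values {N, O, P, Q, R, S, T, U}, so each is used; only Grace can be U, hence Grace = U.
Among the 7 still-open variables, R fits only Dave (and all 7 values in {N, O, P, Q, R, S, T} must be used), so Dave = R.
The 6 still-open variables draw from only 6 values {N, O, P, Q, S, T}, so each is used; only Priya can be P, hence Priya = P.
The 5 still-open variables together cover exactly {N, O, Q, S, T} — 5 values for 5 variables — and T appears only in Jack's list, so Jack = T.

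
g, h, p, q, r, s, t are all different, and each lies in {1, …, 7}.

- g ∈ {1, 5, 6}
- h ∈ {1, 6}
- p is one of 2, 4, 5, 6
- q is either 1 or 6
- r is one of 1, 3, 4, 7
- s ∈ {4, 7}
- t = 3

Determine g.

5

t has just one choice, so t = 3. Remove 3 from r.
Among the 6 still-open variables, 2 fits only p (and all 6 values in {1, 2, 4, 5, 6, 7} must be used), so p = 2.
Among the 5 still-open variables, 5 fits only g (and all 5 values in {1, 4, 5, 6, 7} must be used), so g = 5.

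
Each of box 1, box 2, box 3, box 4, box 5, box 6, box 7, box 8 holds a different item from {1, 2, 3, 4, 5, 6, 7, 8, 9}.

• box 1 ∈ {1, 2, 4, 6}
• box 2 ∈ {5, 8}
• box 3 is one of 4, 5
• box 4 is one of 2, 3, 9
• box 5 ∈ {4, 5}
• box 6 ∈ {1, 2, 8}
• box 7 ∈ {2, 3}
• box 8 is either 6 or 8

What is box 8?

Among the 8 variables, 9 fits only box 4 (and all 8 values in {1, 2, 3, 4, 5, 6, 8, 9} must be used), so box 4 = 9.
Among the 7 still-open variables, 3 fits only box 7 (and all 7 values in {1, 2, 3, 4, 5, 6, 8} must be used), so box 7 = 3.
box 3 and box 5 share exactly the 2 values {4, 5}; by pigeonhole those values go to them, so strike 4, 5 from box 1, box 2.
box 2 must be 8 (only option left). Remove 8 from box 6, box 8.
So box 8 = 6.

6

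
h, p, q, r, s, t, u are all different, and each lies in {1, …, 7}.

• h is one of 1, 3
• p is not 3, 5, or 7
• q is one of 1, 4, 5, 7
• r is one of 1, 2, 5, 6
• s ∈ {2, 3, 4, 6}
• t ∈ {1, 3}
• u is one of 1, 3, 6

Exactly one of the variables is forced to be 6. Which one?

Among the 7 variables, 7 fits only q (and all 7 values in {1, 2, 3, 4, 5, 6, 7} must be used), so q = 7.
Among the 6 still-open variables, 5 fits only r (and all 6 values in {1, 2, 3, 4, 5, 6} must be used), so r = 5.
h and t between them cover only {1, 3} — a naked pair. Remove those values from p, s, u.
So 6 goes to u.

u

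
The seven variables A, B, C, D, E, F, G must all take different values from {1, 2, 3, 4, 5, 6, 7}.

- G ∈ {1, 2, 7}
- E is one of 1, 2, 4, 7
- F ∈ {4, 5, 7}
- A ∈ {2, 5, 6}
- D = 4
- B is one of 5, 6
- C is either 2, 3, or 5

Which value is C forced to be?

D's domain is down to {4}, so D = 4. So E, F can't be 4.
The 6 still-open variables together cover exactly {1, 2, 3, 5, 6, 7} — 6 values for 6 variables — and 3 appears only in C's list, so C = 3.

3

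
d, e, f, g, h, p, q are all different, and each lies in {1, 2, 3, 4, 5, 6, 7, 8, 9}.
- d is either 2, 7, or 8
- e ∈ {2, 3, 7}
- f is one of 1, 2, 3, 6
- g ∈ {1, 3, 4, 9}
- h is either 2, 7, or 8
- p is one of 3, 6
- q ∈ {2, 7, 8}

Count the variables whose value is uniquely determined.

d, h, q between them cover only {2, 7, 8} — a naked triple. Remove those values from e, f.
e's domain is down to {3}, so e = 3. Strike 3 from f, g, p.
p has just one choice, so p = 6. Strike 6 from f.
f's domain is down to {1}, so f = 1. So g can't be 1.
Determined: e=3, f=1, p=6. The other variables each still have more than one consistent value. That makes 3.

3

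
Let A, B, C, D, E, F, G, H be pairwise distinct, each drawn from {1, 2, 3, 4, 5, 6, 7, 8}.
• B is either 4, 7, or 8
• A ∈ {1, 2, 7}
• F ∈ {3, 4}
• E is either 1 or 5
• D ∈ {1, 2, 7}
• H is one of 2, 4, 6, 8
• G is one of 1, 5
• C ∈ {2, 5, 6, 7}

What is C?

The 8 variables draw from only 8 values {1, 2, 3, 4, 5, 6, 7, 8}, so each is used; only F can be 3, hence F = 3.
E and G between them cover only {1, 5} — a naked pair. Remove those values from A, C, D.
A and D share exactly the 2 values {2, 7}; by pigeonhole those values go to them, so strike 2, 7 from B, C, H.
So C = 6.

6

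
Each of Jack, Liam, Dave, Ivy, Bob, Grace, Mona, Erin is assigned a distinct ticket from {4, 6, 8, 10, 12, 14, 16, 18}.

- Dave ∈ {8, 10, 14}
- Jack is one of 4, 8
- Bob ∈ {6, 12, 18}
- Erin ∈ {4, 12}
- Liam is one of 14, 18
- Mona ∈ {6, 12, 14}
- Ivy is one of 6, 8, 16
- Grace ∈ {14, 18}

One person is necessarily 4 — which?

The 8 variables draw from only 8 values {4, 6, 8, 10, 12, 14, 16, 18}, so each is used; only Dave can be 10, hence Dave = 10.
The 7 still-open variables together cover exactly {4, 6, 8, 12, 14, 16, 18} — 7 values for 7 variables — and 16 appears only in Ivy's list, so Ivy = 16.
The 6 still-open variables together cover exactly {4, 6, 8, 12, 14, 18} — 6 values for 6 variables — and 8 appears only in Jack's list, so Jack = 8.
The 5 still-open variables draw from only 5 values {4, 6, 12, 14, 18}, so each is used; only Erin can be 4, hence Erin = 4.

Erin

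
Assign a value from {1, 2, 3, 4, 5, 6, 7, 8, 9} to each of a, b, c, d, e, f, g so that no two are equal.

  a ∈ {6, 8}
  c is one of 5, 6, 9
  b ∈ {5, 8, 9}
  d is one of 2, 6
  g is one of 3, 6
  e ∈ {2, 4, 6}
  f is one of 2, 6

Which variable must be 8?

a

Among the 7 variables, 3 fits only g (and all 7 values in {2, 3, 4, 5, 6, 8, 9} must be used), so g = 3.
Among the 6 still-open variables, 4 fits only e (and all 6 values in {2, 4, 5, 6, 8, 9} must be used), so e = 4.
d and f share exactly the 2 values {2, 6}; by pigeonhole those values go to them, so strike 2, 6 from a, c.
So 8 goes to a.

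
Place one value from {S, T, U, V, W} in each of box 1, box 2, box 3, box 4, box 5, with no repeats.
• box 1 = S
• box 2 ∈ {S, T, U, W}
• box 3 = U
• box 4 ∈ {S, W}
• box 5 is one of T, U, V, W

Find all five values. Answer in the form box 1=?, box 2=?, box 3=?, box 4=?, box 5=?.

box 1's domain is down to {S}, so box 1 = S. Strike S from box 2, box 4.
box 3's domain is down to {U}, so box 3 = U. So box 2, box 5 can't be U.
box 4's domain is down to {W}, so box 4 = W. Remove W from box 2, box 5.
That leaves box 2 = T. Remove T from box 5.
box 5 must be V (only option left).

box 1=S, box 2=T, box 3=U, box 4=W, box 5=V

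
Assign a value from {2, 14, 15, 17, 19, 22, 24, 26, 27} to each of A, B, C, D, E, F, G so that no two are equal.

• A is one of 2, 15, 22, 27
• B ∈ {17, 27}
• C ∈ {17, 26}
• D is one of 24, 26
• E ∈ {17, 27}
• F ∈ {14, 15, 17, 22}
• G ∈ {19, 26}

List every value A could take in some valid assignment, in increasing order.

The 2 variables B and E are confined to {17, 27}, which locks those values in; drop them from A, C, F.
C has just one choice, so C = 26. Eliminate 26 elsewhere: D, G.
D must be 24 (only option left).
That leaves G = 19.
No further eliminations apply; A can still be any of 2, 15, 22.

2, 15, 22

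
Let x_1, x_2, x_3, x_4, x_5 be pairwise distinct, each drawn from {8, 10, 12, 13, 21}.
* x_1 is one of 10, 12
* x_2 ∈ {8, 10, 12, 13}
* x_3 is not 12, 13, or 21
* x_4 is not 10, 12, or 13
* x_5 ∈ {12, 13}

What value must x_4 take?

21

The 5 variables together cover exactly {8, 10, 12, 13, 21} — 5 values for 5 variables — and 21 appears only in x_4's list, so x_4 = 21.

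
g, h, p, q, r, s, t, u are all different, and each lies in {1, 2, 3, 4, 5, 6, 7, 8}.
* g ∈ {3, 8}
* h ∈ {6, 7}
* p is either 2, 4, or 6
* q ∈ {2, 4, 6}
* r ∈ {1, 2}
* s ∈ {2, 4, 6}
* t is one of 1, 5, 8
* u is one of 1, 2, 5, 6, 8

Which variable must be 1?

r

The 8 variables together cover exactly {1, 2, 3, 4, 5, 6, 7, 8} — 8 values for 8 variables — and 3 appears only in g's list, so g = 3.
The 7 still-open variables together cover exactly {1, 2, 4, 5, 6, 7, 8} — 7 values for 7 variables — and 7 appears only in h's list, so h = 7.
p, q, s between them cover only {2, 4, 6} — a naked triple. Remove those values from r, u.
So 1 goes to r.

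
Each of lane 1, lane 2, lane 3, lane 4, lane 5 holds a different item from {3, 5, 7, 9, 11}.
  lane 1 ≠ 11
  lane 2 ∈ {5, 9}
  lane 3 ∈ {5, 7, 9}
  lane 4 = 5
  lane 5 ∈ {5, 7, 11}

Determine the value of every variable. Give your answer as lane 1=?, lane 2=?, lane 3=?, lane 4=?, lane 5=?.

lane 4 must be 5 (only option left). Eliminate 5 elsewhere: lane 1, lane 2, lane 3, lane 5.
lane 2 has just one choice, so lane 2 = 9. Strike 9 from lane 1, lane 3.
lane 3 has just one choice, so lane 3 = 7. So lane 1, lane 5 can't be 7.
lane 5's domain is down to {11}, so lane 5 = 11.
lane 1 must be 3 (only option left).

lane 1=3, lane 2=9, lane 3=7, lane 4=5, lane 5=11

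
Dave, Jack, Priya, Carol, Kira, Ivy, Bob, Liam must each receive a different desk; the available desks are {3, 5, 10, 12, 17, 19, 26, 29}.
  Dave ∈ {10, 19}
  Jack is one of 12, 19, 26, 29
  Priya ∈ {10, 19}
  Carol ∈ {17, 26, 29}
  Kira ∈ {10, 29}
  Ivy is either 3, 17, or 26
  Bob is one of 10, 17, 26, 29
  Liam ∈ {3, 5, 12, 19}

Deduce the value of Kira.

The 8 variables together cover exactly {3, 5, 10, 12, 17, 19, 26, 29} — 8 values for 8 variables — and 5 appears only in Liam's list, so Liam = 5.
The 7 still-open variables draw from only 7 values {3, 10, 12, 17, 19, 26, 29}, so each is used; only Ivy can be 3, hence Ivy = 3.
The 6 still-open variables together cover exactly {10, 12, 17, 19, 26, 29} — 6 values for 6 variables — and 12 appears only in Jack's list, so Jack = 12.
The 2 variables Dave and Priya are confined to {10, 19}, which locks those values in; drop them from Kira, Bob.
So Kira = 29.

29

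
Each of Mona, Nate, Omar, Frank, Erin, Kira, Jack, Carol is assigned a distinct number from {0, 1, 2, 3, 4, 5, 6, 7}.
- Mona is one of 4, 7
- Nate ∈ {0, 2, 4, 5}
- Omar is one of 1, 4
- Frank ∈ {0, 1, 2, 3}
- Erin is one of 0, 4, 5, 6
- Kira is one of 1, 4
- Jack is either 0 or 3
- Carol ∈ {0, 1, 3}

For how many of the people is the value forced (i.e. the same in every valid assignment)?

The 8 variables together cover exactly {0, 1, 2, 3, 4, 5, 6, 7} — 8 values for 8 variables — and 6 appears only in Erin's list, so Erin = 6.
The 7 still-open variables draw from only 7 values {0, 1, 2, 3, 4, 5, 7}, so each is used; only Nate can be 5, hence Nate = 5.
Among the 6 still-open variables, 2 fits only Frank (and all 6 values in {0, 1, 2, 3, 4, 7} must be used), so Frank = 2.
Among the 5 still-open variables, 7 fits only Mona (and all 5 values in {0, 1, 3, 4, 7} must be used), so Mona = 7.
The 2 variables Omar and Kira are confined to {1, 4}, which locks those values in; drop them from Carol.
Determined: Mona=7, Nate=5, Frank=2, Erin=6. The other people each still have more than one consistent value. That makes 4.

4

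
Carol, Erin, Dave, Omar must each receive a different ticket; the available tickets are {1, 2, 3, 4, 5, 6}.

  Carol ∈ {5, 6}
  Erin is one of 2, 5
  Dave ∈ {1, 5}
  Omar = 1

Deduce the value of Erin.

Omar must be 1 (only option left). Strike 1 from Dave.
That leaves Dave = 5. Strike 5 from Carol, Erin.
So Erin = 2.

2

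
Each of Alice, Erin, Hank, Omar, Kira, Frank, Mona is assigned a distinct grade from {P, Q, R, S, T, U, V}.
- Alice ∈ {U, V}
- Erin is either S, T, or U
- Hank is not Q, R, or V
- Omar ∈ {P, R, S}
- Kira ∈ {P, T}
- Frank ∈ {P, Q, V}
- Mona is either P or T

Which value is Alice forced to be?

The 7 variables draw from only 7 values {P, Q, R, S, T, U, V}, so each is used; only Frank can be Q, hence Frank = Q.
The 6 still-open variables together cover exactly {P, R, S, T, U, V} — 6 values for 6 variables — and R appears only in Omar's list, so Omar = R.
The 5 still-open variables together cover exactly {P, S, T, U, V} — 5 values for 5 variables — and V appears only in Alice's list, so Alice = V.

V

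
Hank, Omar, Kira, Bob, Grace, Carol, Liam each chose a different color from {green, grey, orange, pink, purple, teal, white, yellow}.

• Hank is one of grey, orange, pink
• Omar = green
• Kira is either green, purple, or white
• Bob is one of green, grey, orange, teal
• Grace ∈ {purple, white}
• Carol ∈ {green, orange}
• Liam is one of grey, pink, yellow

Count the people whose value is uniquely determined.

Omar must be green (only option left). So Kira, Bob, Carol can't be green.
Carol has just one choice, so Carol = orange. Strike orange from Hank, Bob.
Determined: Omar=green, Carol=orange. The other people each still have more than one consistent value. That makes 2.

2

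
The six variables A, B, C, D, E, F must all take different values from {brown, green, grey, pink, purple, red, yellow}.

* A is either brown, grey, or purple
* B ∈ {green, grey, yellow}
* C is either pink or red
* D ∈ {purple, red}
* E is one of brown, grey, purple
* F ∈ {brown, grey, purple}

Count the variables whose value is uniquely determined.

2

A, E, F share exactly the 3 values {brown, grey, purple}; by pigeonhole those values go to them, so strike brown, grey, purple from B, D.
D must be red (only option left). Strike red from C.
C must be pink (only option left).
Determined: C=pink, D=red. The other variables each still have more than one consistent value. That makes 2.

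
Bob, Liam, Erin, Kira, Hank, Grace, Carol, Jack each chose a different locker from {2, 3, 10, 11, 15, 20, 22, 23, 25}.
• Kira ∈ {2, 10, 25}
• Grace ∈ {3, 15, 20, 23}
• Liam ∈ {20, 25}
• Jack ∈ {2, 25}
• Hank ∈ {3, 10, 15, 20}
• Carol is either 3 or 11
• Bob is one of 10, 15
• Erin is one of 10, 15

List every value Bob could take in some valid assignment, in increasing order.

10, 15

Among the 8 variables, 11 fits only Carol (and all 8 values in {2, 3, 10, 11, 15, 20, 23, 25} must be used), so Carol = 11.
The 7 still-open variables draw from only 7 values {2, 3, 10, 15, 20, 23, 25}, so each is used; only Grace can be 23, hence Grace = 23.
The 6 still-open variables together cover exactly {2, 3, 10, 15, 20, 25} — 6 values for 6 variables — and 3 appears only in Hank's list, so Hank = 3.
The 5 still-open variables draw from only 5 values {2, 10, 15, 20, 25}, so each is used; only Liam can be 20, hence Liam = 20.
Bob and Erin between them cover only {10, 15} — a naked pair. Remove those values from Kira.
No further eliminations apply; Bob can still be any of 10, 15.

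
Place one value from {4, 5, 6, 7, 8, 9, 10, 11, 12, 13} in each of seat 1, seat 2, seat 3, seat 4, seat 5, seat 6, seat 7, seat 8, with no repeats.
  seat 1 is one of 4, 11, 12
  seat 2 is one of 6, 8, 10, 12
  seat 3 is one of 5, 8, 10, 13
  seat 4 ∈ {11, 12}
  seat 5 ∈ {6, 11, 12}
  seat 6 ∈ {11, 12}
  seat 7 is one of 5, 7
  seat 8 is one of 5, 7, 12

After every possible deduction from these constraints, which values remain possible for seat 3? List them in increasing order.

seat 4 and seat 6 share exactly the 2 values {11, 12}; by pigeonhole those values go to them, so strike 11, 12 from seat 1, seat 2, seat 5, seat 8.
seat 1's domain is down to {4}, so seat 1 = 4.
That leaves seat 5 = 6. So seat 2 can't be 6.
seat 7 and seat 8 between them cover only {5, 7} — a naked pair. Remove those values from seat 3.
No further eliminations apply; seat 3 can still be any of 8, 10, 13.

8, 10, 13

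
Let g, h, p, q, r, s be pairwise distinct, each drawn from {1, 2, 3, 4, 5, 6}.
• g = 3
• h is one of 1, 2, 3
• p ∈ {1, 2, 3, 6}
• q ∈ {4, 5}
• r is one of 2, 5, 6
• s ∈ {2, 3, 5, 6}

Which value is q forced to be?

g has just one choice, so g = 3. Eliminate 3 elsewhere: h, p, s.
Among the 5 still-open variables, 4 fits only q (and all 5 values in {1, 2, 4, 5, 6} must be used), so q = 4.

4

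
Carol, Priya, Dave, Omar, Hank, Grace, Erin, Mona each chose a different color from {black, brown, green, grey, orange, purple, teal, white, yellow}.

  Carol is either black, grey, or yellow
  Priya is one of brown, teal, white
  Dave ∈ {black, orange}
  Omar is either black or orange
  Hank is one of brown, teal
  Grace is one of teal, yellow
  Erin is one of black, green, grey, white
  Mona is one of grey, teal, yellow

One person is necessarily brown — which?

The 8 variables draw from only 8 values {black, brown, green, grey, orange, teal, white, yellow}, so each is used; only Erin can be green, hence Erin = green.
Among the 7 still-open variables, white fits only Priya (and all 7 values in {black, brown, grey, orange, teal, white, yellow} must be used), so Priya = white.
The 6 still-open variables draw from only 6 values {black, brown, grey, orange, teal, yellow}, so each is used; only Hank can be brown, hence Hank = brown.

Hank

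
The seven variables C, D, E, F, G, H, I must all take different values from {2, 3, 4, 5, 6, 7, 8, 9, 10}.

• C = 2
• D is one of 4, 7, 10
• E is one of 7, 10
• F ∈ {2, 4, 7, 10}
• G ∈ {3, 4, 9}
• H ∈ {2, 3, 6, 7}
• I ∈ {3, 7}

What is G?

9

C must be 2 (only option left). So F, H can't be 2.
Among the 6 still-open variables, 6 fits only H (and all 6 values in {3, 4, 6, 7, 9, 10} must be used), so H = 6.
The 5 still-open variables draw from only 5 values {3, 4, 7, 9, 10}, so each is used; only G can be 9, hence G = 9.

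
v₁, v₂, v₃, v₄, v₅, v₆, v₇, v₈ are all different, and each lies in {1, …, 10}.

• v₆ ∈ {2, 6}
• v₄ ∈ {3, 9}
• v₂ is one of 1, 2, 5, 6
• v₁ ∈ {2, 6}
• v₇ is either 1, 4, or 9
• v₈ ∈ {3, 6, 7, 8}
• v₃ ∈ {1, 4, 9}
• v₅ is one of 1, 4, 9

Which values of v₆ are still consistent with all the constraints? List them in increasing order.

2, 6

v₁ and v₆ share exactly the 2 values {2, 6}; by pigeonhole those values go to them, so strike 2, 6 from v₂, v₈.
v₃, v₅, v₇ share exactly the 3 values {1, 4, 9}; by pigeonhole those values go to them, so strike 1, 4, 9 from v₂, v₄.
v₂ must be 5 (only option left).
v₄ has just one choice, so v₄ = 3. Eliminate 3 elsewhere: v₈.
No further eliminations apply; v₆ can still be any of 2, 6.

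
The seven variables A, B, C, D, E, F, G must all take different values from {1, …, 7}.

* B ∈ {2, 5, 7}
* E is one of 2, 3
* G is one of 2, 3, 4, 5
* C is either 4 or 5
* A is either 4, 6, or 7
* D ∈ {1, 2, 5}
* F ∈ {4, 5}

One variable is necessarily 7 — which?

B

The 7 variables draw from only 7 values {1, 2, 3, 4, 5, 6, 7}, so each is used; only D can be 1, hence D = 1.
Among the 6 still-open variables, 6 fits only A (and all 6 values in {2, 3, 4, 5, 6, 7} must be used), so A = 6.
The 5 still-open variables together cover exactly {2, 3, 4, 5, 7} — 5 values for 5 variables — and 7 appears only in B's list, so B = 7.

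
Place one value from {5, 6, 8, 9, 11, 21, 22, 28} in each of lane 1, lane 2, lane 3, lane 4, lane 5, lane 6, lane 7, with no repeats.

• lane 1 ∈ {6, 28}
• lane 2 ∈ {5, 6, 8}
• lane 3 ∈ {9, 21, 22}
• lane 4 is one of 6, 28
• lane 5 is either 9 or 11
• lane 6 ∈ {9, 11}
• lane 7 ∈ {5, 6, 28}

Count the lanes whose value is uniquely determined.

2

lane 1 and lane 4 between them cover only {6, 28} — a naked pair. Remove those values from lane 2, lane 7.
That leaves lane 7 = 5. Strike 5 from lane 2.
lane 2 must be 8 (only option left).
lane 5 and lane 6 between them cover only {9, 11} — a naked pair. Remove those values from lane 3.
Determined: lane 2=8, lane 7=5. The other lanes each still have more than one consistent value. That makes 2.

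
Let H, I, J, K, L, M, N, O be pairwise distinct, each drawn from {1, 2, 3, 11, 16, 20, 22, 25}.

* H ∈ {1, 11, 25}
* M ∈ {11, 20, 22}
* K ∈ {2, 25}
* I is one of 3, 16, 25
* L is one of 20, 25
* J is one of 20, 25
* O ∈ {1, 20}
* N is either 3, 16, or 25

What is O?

The 8 variables draw from only 8 values {1, 2, 3, 11, 16, 20, 22, 25}, so each is used; only K can be 2, hence K = 2.
The 7 still-open variables draw from only 7 values {1, 3, 11, 16, 20, 22, 25}, so each is used; only M can be 22, hence M = 22.
The 6 still-open variables together cover exactly {1, 3, 11, 16, 20, 25} — 6 values for 6 variables — and 11 appears only in H's list, so H = 11.
Among the 5 still-open variables, 1 fits only O (and all 5 values in {1, 3, 16, 20, 25} must be used), so O = 1.

1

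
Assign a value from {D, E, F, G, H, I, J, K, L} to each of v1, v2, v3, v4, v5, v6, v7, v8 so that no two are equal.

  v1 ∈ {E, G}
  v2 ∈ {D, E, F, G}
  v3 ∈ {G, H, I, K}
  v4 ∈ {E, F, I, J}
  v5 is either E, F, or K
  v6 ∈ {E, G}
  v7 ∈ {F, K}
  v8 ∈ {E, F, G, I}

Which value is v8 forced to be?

I

Among the 8 variables, D fits only v2 (and all 8 values in {D, E, F, G, H, I, J, K} must be used), so v2 = D.
The 7 still-open variables together cover exactly {E, F, G, H, I, J, K} — 7 values for 7 variables — and H appears only in v3's list, so v3 = H.
The 6 still-open variables draw from only 6 values {E, F, G, I, J, K}, so each is used; only v4 can be J, hence v4 = J.
The 5 still-open variables together cover exactly {E, F, G, I, K} — 5 values for 5 variables — and I appears only in v8's list, so v8 = I.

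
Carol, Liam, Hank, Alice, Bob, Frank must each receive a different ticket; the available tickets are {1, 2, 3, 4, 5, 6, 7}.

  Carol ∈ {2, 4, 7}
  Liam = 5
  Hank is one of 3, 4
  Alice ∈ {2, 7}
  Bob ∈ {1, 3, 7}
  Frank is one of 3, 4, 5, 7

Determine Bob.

1

Liam has just one choice, so Liam = 5. Remove 5 from Frank.
The 5 still-open variables draw from only 5 values {1, 2, 3, 4, 7}, so each is used; only Bob can be 1, hence Bob = 1.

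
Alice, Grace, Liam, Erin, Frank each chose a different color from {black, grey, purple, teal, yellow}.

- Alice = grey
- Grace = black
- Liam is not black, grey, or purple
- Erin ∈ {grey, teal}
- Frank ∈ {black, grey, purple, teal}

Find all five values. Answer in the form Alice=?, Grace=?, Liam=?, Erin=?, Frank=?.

Alice=grey, Grace=black, Liam=yellow, Erin=teal, Frank=purple

Alice's domain is down to {grey}, so Alice = grey. So Erin, Frank can't be grey.
Grace has just one choice, so Grace = black. Strike black from Frank.
Erin must be teal (only option left). Remove teal from Liam, Frank.
Frank must be purple (only option left).
That leaves Liam = yellow.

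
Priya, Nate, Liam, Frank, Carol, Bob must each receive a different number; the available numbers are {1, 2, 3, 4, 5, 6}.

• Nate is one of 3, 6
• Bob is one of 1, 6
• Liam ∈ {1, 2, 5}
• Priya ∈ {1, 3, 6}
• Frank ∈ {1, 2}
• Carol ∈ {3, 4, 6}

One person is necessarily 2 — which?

Among the 6 variables, 4 fits only Carol (and all 6 values in {1, 2, 3, 4, 5, 6} must be used), so Carol = 4.
The 5 still-open variables draw from only 5 values {1, 2, 3, 5, 6}, so each is used; only Liam can be 5, hence Liam = 5.
The 4 still-open variables draw from only 4 values {1, 2, 3, 6}, so each is used; only Frank can be 2, hence Frank = 2.

Frank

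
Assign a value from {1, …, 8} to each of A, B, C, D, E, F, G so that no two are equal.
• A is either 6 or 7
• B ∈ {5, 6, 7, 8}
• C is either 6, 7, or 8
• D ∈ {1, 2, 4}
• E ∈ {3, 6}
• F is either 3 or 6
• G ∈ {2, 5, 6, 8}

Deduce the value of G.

E and F between them cover only {3, 6} — a naked pair. Remove those values from A, B, C, G.
A's domain is down to {7}, so A = 7. So B, C can't be 7.
That leaves C = 8. Eliminate 8 elsewhere: B, G.
That leaves B = 5. Remove 5 from G.
So G = 2.

2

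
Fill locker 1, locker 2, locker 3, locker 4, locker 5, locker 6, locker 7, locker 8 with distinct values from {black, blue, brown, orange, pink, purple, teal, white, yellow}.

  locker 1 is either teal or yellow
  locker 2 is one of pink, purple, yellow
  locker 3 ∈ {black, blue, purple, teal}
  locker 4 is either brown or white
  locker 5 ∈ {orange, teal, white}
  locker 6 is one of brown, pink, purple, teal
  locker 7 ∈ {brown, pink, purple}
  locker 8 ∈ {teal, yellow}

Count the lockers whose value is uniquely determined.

2

locker 1 and locker 8 share exactly the 2 values {teal, yellow}; by pigeonhole those values go to them, so strike teal, yellow from locker 2, locker 3, locker 5, locker 6.
The 3 variables locker 2, locker 6, locker 7 are confined to {brown, pink, purple}, which locks those values in; drop them from locker 3, locker 4.
locker 4 has just one choice, so locker 4 = white. Remove white from locker 5.
locker 5 has just one choice, so locker 5 = orange.
Determined: locker 4=white, locker 5=orange. The other lockers each still have more than one consistent value. That makes 2.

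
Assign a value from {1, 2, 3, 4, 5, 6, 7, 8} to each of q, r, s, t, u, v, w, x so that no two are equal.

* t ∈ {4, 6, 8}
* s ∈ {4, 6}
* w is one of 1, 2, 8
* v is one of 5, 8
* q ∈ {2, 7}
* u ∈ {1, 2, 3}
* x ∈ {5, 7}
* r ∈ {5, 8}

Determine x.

7

Among the 8 variables, 3 fits only u (and all 8 values in {1, 2, 3, 4, 5, 6, 7, 8} must be used), so u = 3.
The 7 still-open variables together cover exactly {1, 2, 4, 5, 6, 7, 8} — 7 values for 7 variables — and 1 appears only in w's list, so w = 1.
The 6 still-open variables together cover exactly {2, 4, 5, 6, 7, 8} — 6 values for 6 variables — and 2 appears only in q's list, so q = 2.
The 5 still-open variables draw from only 5 values {4, 5, 6, 7, 8}, so each is used; only x can be 7, hence x = 7.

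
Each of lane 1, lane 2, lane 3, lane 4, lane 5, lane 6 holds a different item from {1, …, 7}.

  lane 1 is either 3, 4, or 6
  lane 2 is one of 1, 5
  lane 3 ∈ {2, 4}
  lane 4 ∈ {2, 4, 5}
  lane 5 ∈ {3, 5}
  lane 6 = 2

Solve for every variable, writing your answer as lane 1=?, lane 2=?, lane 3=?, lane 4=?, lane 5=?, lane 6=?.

lane 6's domain is down to {2}, so lane 6 = 2. Eliminate 2 elsewhere: lane 3, lane 4.
lane 3 must be 4 (only option left). So lane 1, lane 4 can't be 4.
lane 4 must be 5 (only option left). Remove 5 from lane 2, lane 5.
lane 5 has just one choice, so lane 5 = 3. Strike 3 from lane 1.
That leaves lane 1 = 6.
lane 2 must be 1 (only option left).

lane 1=6, lane 2=1, lane 3=4, lane 4=5, lane 5=3, lane 6=2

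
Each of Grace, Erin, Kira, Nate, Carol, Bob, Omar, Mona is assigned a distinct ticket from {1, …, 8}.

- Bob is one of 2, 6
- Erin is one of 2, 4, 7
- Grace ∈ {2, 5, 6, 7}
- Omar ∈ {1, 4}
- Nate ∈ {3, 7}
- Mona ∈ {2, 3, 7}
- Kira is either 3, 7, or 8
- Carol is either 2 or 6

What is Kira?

The 8 variables together cover exactly {1, 2, 3, 4, 5, 6, 7, 8} — 8 values for 8 variables — and 1 appears only in Omar's list, so Omar = 1.
The 7 still-open variables together cover exactly {2, 3, 4, 5, 6, 7, 8} — 7 values for 7 variables — and 4 appears only in Erin's list, so Erin = 4.
The 6 still-open variables draw from only 6 values {2, 3, 5, 6, 7, 8}, so each is used; only Grace can be 5, hence Grace = 5.
Among the 5 still-open variables, 8 fits only Kira (and all 5 values in {2, 3, 6, 7, 8} must be used), so Kira = 8.

8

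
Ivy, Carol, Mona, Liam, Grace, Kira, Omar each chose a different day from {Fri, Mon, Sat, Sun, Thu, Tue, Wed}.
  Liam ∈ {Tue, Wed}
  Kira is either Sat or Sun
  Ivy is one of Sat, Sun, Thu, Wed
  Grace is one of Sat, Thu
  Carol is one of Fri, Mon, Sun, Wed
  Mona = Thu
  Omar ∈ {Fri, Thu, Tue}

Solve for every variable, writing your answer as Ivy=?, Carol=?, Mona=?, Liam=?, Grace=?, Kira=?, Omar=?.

Mona must be Thu (only option left). Remove Thu from Ivy, Grace, Omar.
Grace must be Sat (only option left). Strike Sat from Ivy, Kira.
That leaves Kira = Sun. Eliminate Sun elsewhere: Ivy, Carol.
That leaves Ivy = Wed. Eliminate Wed elsewhere: Carol, Liam.
Liam's domain is down to {Tue}, so Liam = Tue. Strike Tue from Omar.
Omar has just one choice, so Omar = Fri. Eliminate Fri elsewhere: Carol.
Carol has just one choice, so Carol = Mon.

Ivy=Wed, Carol=Mon, Mona=Thu, Liam=Tue, Grace=Sat, Kira=Sun, Omar=Fri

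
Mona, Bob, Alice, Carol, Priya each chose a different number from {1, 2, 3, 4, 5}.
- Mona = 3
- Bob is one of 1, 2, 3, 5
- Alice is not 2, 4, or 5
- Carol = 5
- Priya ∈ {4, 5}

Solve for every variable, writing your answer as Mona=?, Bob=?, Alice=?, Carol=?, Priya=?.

Mona=3, Bob=2, Alice=1, Carol=5, Priya=4

Mona's domain is down to {3}, so Mona = 3. So Bob, Alice can't be 3.
Alice has just one choice, so Alice = 1. So Bob can't be 1.
Carol's domain is down to {5}, so Carol = 5. Remove 5 from Bob, Priya.
That leaves Priya = 4.
Bob's domain is down to {2}, so Bob = 2.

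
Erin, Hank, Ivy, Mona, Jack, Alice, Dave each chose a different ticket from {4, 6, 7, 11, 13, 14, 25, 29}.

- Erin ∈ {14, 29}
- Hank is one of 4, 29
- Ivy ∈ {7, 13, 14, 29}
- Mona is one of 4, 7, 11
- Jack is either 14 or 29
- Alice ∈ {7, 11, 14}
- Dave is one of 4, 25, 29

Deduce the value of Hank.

The 7 variables together cover exactly {4, 7, 11, 13, 14, 25, 29} — 7 values for 7 variables — and 13 appears only in Ivy's list, so Ivy = 13.
The 6 still-open variables draw from only 6 values {4, 7, 11, 14, 25, 29}, so each is used; only Dave can be 25, hence Dave = 25.
Erin and Jack share exactly the 2 values {14, 29}; by pigeonhole those values go to them, so strike 14, 29 from Hank, Alice.
So Hank = 4.

4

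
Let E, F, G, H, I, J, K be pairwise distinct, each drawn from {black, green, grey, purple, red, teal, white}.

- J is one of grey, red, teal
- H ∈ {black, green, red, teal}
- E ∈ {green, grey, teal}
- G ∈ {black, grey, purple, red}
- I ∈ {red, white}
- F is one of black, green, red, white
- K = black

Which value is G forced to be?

K has just one choice, so K = black. So F, G, H can't be black.
The 6 still-open variables together cover exactly {green, grey, purple, red, teal, white} — 6 values for 6 variables — and purple appears only in G's list, so G = purple.

purple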